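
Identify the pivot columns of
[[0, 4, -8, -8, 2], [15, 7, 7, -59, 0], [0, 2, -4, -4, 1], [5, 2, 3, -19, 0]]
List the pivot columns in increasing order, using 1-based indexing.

1, 2, 5

ρ1 <=> ρ2
  [ 15  7   7  -59  0 ]
  [  0  4  -8   -8  2 ]
  [  0  2  -4   -4  1 ]
  [  5  2   3  -19  0 ]
ρ1 -> 1/15·ρ1
  [ 1  7/15  7/15  -59/15  0 ]
  [ 0     4    -8      -8  2 ]
  [ 0     2    -4      -4  1 ]
  [ 5     2     3     -19  0 ]
ρ4 -> ρ4 − 5·ρ1
  [ 1  7/15  7/15  -59/15  0 ]
  [ 0     4    -8      -8  2 ]
  [ 0     2    -4      -4  1 ]
  [ 0  -1/3   2/3     2/3  0 ]
ρ2 -> 1/4·ρ2
  [ 1  7/15  7/15  -59/15    0 ]
  [ 0     1    -2      -2  1/2 ]
  [ 0     2    -4      -4    1 ]
  [ 0  -1/3   2/3     2/3    0 ]
ρ3 -> ρ3 − 2·ρ2
  [ 1  7/15  7/15  -59/15    0 ]
  [ 0     1    -2      -2  1/2 ]
  [ 0     0     0       0    0 ]
  [ 0  -1/3   2/3     2/3    0 ]
ρ4 -> ρ4 + 1/3·ρ2
  [ 1  7/15  7/15  -59/15    0 ]
  [ 0     1    -2      -2  1/2 ]
  [ 0     0     0       0    0 ]
  [ 0     0     0       0  1/6 ]
ρ3 <=> ρ4
  [ 1  7/15  7/15  -59/15    0 ]
  [ 0     1    -2      -2  1/2 ]
  [ 0     0     0       0  1/6 ]
  [ 0     0     0       0    0 ]
ρ3 -> 6·ρ3
  [ 1  7/15  7/15  -59/15    0 ]
  [ 0     1    -2      -2  1/2 ]
  [ 0     0     0       0    1 ]
  [ 0     0     0       0    0 ]
ρ2 -> ρ2 − 1/2·ρ3
  [ 1  7/15  7/15  -59/15  0 ]
  [ 0     1    -2      -2  0 ]
  [ 0     0     0       0  1 ]
  [ 0     0     0       0  0 ]
ρ1 -> ρ1 − 7/15·ρ2
  [ 1  0  7/5  -3  0 ]
  [ 0  1   -2  -2  0 ]
  [ 0  0    0   0  1 ]
  [ 0  0    0   0  0 ]
Pivot columns are the columns containing a leading 1.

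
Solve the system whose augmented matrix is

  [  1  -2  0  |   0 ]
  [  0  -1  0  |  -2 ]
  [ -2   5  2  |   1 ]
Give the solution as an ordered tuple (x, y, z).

Add 2 times ρ1 to ρ3.
  [ 1  -2  0  |   0 ]
  [ 0  -1  0  |  -2 ]
  [ 0   1  2  |   1 ]
Multiply ρ2 by -1.
  [ 1  -2  0  |  0 ]
  [ 0   1  0  |  2 ]
  [ 0   1  2  |  1 ]
Subtract ρ2 from ρ3.
  [ 1  -2  0  |   0 ]
  [ 0   1  0  |   2 ]
  [ 0   0  2  |  -1 ]
Multiply ρ3 by 1/2.
  [ 1  -2  0  |     0 ]
  [ 0   1  0  |     2 ]
  [ 0   0  1  |  -1/2 ]
Add 2 times ρ2 to ρ1.
  [ 1  0  0  |     4 ]
  [ 0  1  0  |     2 ]
  [ 0  0  1  |  -1/2 ]
Reading off the last column: x = 4, y = 2, z = -1/2.

(4, 2, -1/2)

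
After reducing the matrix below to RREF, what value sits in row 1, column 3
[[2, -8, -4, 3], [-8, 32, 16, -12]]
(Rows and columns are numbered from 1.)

-2

Multiply R1 by 1/2.
  [  1  -4  -2  3/2 ]
  [ -8  32  16  -12 ]
Add 8 times R1 to R2.
  [ 1  -4  -2  3/2 ]
  [ 0   0   0    0 ]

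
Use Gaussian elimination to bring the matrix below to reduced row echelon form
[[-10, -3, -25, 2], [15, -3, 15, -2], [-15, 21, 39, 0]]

[[1, 0, 8/5, 0], [0, 1, 3, 0], [0, 0, 0, 1]]

Multiply ρ1 by -1/10.
  [   1  3/10  5/2  -1/5 ]
  [  15    -3   15    -2 ]
  [ -15    21   39     0 ]
Subtract 15 times ρ1 from ρ2.
  [   1   3/10    5/2  -1/5 ]
  [   0  -15/2  -45/2     1 ]
  [ -15     21     39     0 ]
Add 15 times ρ1 to ρ3.
  [ 1   3/10    5/2  -1/5 ]
  [ 0  -15/2  -45/2     1 ]
  [ 0   51/2  153/2    -3 ]
Multiply ρ2 by -2/15.
  [ 1  3/10    5/2   -1/5 ]
  [ 0     1      3  -2/15 ]
  [ 0  51/2  153/2     -3 ]
Subtract 51/2 times ρ2 from ρ3.
  [ 1  3/10  5/2   -1/5 ]
  [ 0     1    3  -2/15 ]
  [ 0     0    0    2/5 ]
Multiply ρ3 by 5/2.
  [ 1  3/10  5/2   -1/5 ]
  [ 0     1    3  -2/15 ]
  [ 0     0    0      1 ]
Add 2/15 times ρ3 to ρ2.
  [ 1  3/10  5/2  -1/5 ]
  [ 0     1    3     0 ]
  [ 0     0    0     1 ]
Add 1/5 times ρ3 to ρ1.
  [ 1  3/10  5/2  0 ]
  [ 0     1    3  0 ]
  [ 0     0    0  1 ]
Subtract 3/10 times ρ2 from ρ1.
  [ 1  0  8/5  0 ]
  [ 0  1    3  0 ]
  [ 0  0    0  1 ]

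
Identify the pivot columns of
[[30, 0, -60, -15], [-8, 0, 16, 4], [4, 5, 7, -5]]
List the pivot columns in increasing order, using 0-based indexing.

R1 ← 1/30·R1
  [  1  0  -2  -1/2 ]
  [ -8  0  16     4 ]
  [  4  5   7    -5 ]
R2 ← R2 + 8·R1
  [ 1  0  -2  -1/2 ]
  [ 0  0   0     0 ]
  [ 4  5   7    -5 ]
R3 ← R3 − 4·R1
  [ 1  0  -2  -1/2 ]
  [ 0  0   0     0 ]
  [ 0  5  15    -3 ]
R2 <-> R3
  [ 1  0  -2  -1/2 ]
  [ 0  5  15    -3 ]
  [ 0  0   0     0 ]
R2 ← 1/5·R2
  [ 1  0  -2  -1/2 ]
  [ 0  1   3  -3/5 ]
  [ 0  0   0     0 ]
Pivot columns are the columns containing a leading 1.

0, 1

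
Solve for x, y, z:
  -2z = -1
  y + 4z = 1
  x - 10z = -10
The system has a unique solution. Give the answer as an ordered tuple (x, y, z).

(-5, -1, 1/2)

Form the augmented matrix and row-reduce:
  [ 0  0   -2  |   -1 ]
  [ 0  1    4  |    1 ]
  [ 1  0  -10  |  -10 ]
r1 <=> r3
  [ 1  0  -10  |  -10 ]
  [ 0  1    4  |    1 ]
  [ 0  0   -2  |   -1 ]
r3 ← -1/2·r3
  [ 1  0  -10  |  -10 ]
  [ 0  1    4  |    1 ]
  [ 0  0    1  |  1/2 ]
r2 ← r2 − 4·r3
  [ 1  0  -10  |  -10 ]
  [ 0  1    0  |   -1 ]
  [ 0  0    1  |  1/2 ]
r1 ← r1 + 10·r3
  [ 1  0  0  |   -5 ]
  [ 0  1  0  |   -1 ]
  [ 0  0  1  |  1/2 ]
Reading off the last column: x = -5, y = -1, z = 1/2.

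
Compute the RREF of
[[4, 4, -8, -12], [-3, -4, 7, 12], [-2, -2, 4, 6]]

Multiply ρ1 by 1/4.
  [  1   1  -2  -3 ]
  [ -3  -4   7  12 ]
  [ -2  -2   4   6 ]
Add 3 times ρ1 to ρ2.
  [  1   1  -2  -3 ]
  [  0  -1   1   3 ]
  [ -2  -2   4   6 ]
Add 2 times ρ1 to ρ3.
  [ 1   1  -2  -3 ]
  [ 0  -1   1   3 ]
  [ 0   0   0   0 ]
Multiply ρ2 by -1.
  [ 1  1  -2  -3 ]
  [ 0  1  -1  -3 ]
  [ 0  0   0   0 ]
Subtract ρ2 from ρ1.
  [ 1  0  -1   0 ]
  [ 0  1  -1  -3 ]
  [ 0  0   0   0 ]

[[1, 0, -1, 0], [0, 1, -1, -3], [0, 0, 0, 0]]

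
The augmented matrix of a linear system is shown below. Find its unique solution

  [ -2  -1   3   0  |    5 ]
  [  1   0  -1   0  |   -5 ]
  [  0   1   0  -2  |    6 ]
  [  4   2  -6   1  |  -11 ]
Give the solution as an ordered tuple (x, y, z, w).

(-6, 4, -1, -1)

ρ1 → -1/2·ρ1
  [ 1  1/2  -3/2   0  |  -5/2 ]
  [ 1    0    -1   0  |    -5 ]
  [ 0    1     0  -2  |     6 ]
  [ 4    2    -6   1  |   -11 ]
ρ2 → ρ2 − ρ1
  [ 1   1/2  -3/2   0  |  -5/2 ]
  [ 0  -1/2   1/2   0  |  -5/2 ]
  [ 0     1     0  -2  |     6 ]
  [ 4     2    -6   1  |   -11 ]
ρ4 → ρ4 − 4·ρ1
  [ 1   1/2  -3/2   0  |  -5/2 ]
  [ 0  -1/2   1/2   0  |  -5/2 ]
  [ 0     1     0  -2  |     6 ]
  [ 0     0     0   1  |    -1 ]
ρ2 → -2·ρ2
  [ 1  1/2  -3/2   0  |  -5/2 ]
  [ 0    1    -1   0  |     5 ]
  [ 0    1     0  -2  |     6 ]
  [ 0    0     0   1  |    -1 ]
ρ3 → ρ3 − ρ2
  [ 1  1/2  -3/2   0  |  -5/2 ]
  [ 0    1    -1   0  |     5 ]
  [ 0    0     1  -2  |     1 ]
  [ 0    0     0   1  |    -1 ]
ρ3 → ρ3 + 2·ρ4
  [ 1  1/2  -3/2  0  |  -5/2 ]
  [ 0    1    -1  0  |     5 ]
  [ 0    0     1  0  |    -1 ]
  [ 0    0     0  1  |    -1 ]
ρ2 → ρ2 + ρ3
  [ 1  1/2  -3/2  0  |  -5/2 ]
  [ 0    1     0  0  |     4 ]
  [ 0    0     1  0  |    -1 ]
  [ 0    0     0  1  |    -1 ]
ρ1 → ρ1 + 3/2·ρ3
  [ 1  1/2  0  0  |  -4 ]
  [ 0    1  0  0  |   4 ]
  [ 0    0  1  0  |  -1 ]
  [ 0    0  0  1  |  -1 ]
ρ1 → ρ1 − 1/2·ρ2
  [ 1  0  0  0  |  -6 ]
  [ 0  1  0  0  |   4 ]
  [ 0  0  1  0  |  -1 ]
  [ 0  0  0  1  |  -1 ]
Reading off the last column: x = -6, y = 4, z = -1, w = -1.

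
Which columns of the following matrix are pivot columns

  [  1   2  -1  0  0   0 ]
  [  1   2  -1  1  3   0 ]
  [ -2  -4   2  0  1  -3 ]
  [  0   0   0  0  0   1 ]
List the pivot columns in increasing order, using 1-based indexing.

Subtract R1 from R2.
  [  1   2  -1  0  0   0 ]
  [  0   0   0  1  3   0 ]
  [ -2  -4   2  0  1  -3 ]
  [  0   0   0  0  0   1 ]
Add 2 times R1 to R3.
  [ 1  2  -1  0  0   0 ]
  [ 0  0   0  1  3   0 ]
  [ 0  0   0  0  1  -3 ]
  [ 0  0   0  0  0   1 ]
Add 3 times R4 to R3.
  [ 1  2  -1  0  0  0 ]
  [ 0  0   0  1  3  0 ]
  [ 0  0   0  0  1  0 ]
  [ 0  0   0  0  0  1 ]
Subtract 3 times R3 from R2.
  [ 1  2  -1  0  0  0 ]
  [ 0  0   0  1  0  0 ]
  [ 0  0   0  0  1  0 ]
  [ 0  0   0  0  0  1 ]
Pivot columns are the columns containing a leading 1.

1, 4, 5, 6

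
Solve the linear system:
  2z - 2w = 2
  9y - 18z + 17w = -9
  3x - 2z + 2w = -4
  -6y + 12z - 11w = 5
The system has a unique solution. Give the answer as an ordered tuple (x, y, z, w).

(-2/3, 2/3, -2, -3)

Form the augmented matrix and row-reduce:
  [ 0   0    2   -2  |   2 ]
  [ 0   9  -18   17  |  -9 ]
  [ 3   0   -2    2  |  -4 ]
  [ 0  -6   12  -11  |   5 ]
ρ1 ↔ ρ3
ρ1 -> 1/3·ρ1
ρ2 -> 1/9·ρ2
ρ4 -> ρ4 + 6·ρ2
ρ3 -> 1/2·ρ3
ρ4 -> 3·ρ4
ρ3 -> ρ3 + ρ4
ρ2 -> ρ2 − 17/9·ρ4
ρ1 -> ρ1 − 2/3·ρ4
ρ2 -> ρ2 + 2·ρ3
ρ1 -> ρ1 + 2/3·ρ3
Reading off the last column: x = -2/3, y = 2/3, z = -2, w = -3.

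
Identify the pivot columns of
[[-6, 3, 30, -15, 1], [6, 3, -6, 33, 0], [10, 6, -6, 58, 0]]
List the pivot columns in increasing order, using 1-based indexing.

1, 2, 5

r1 ← -1/6·r1
  [  1  -1/2  -5  5/2  -1/6 ]
  [  6     3  -6   33     0 ]
  [ 10     6  -6   58     0 ]
r2 ← r2 − 6·r1
  [  1  -1/2  -5  5/2  -1/6 ]
  [  0     6  24   18     1 ]
  [ 10     6  -6   58     0 ]
r3 ← r3 − 10·r1
  [ 1  -1/2  -5  5/2  -1/6 ]
  [ 0     6  24   18     1 ]
  [ 0    11  44   33   5/3 ]
r2 ← 1/6·r2
  [ 1  -1/2  -5  5/2  -1/6 ]
  [ 0     1   4    3   1/6 ]
  [ 0    11  44   33   5/3 ]
r3 ← r3 − 11·r2
  [ 1  -1/2  -5  5/2  -1/6 ]
  [ 0     1   4    3   1/6 ]
  [ 0     0   0    0  -1/6 ]
r3 ← -6·r3
  [ 1  -1/2  -5  5/2  -1/6 ]
  [ 0     1   4    3   1/6 ]
  [ 0     0   0    0     1 ]
r2 ← r2 − 1/6·r3
  [ 1  -1/2  -5  5/2  -1/6 ]
  [ 0     1   4    3     0 ]
  [ 0     0   0    0     1 ]
r1 ← r1 + 1/6·r3
  [ 1  -1/2  -5  5/2  0 ]
  [ 0     1   4    3  0 ]
  [ 0     0   0    0  1 ]
r1 ← r1 + 1/2·r2
  [ 1  0  -3  4  0 ]
  [ 0  1   4  3  0 ]
  [ 0  0   0  0  1 ]
Pivot columns are the columns containing a leading 1.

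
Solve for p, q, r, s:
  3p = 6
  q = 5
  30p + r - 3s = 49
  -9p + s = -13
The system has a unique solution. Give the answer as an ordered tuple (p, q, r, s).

Form the augmented matrix and row-reduce:
  [  3  0  0   0  |    6 ]
  [  0  1  0   0  |    5 ]
  [ 30  0  1  -3  |   49 ]
  [ -9  0  0   1  |  -13 ]
R1 := 1/3·R1
  [  1  0  0   0  |    2 ]
  [  0  1  0   0  |    5 ]
  [ 30  0  1  -3  |   49 ]
  [ -9  0  0   1  |  -13 ]
R3 := R3 − 30·R1
  [  1  0  0   0  |    2 ]
  [  0  1  0   0  |    5 ]
  [  0  0  1  -3  |  -11 ]
  [ -9  0  0   1  |  -13 ]
R4 := R4 + 9·R1
  [ 1  0  0   0  |    2 ]
  [ 0  1  0   0  |    5 ]
  [ 0  0  1  -3  |  -11 ]
  [ 0  0  0   1  |    5 ]
R3 := R3 + 3·R4
  [ 1  0  0  0  |  2 ]
  [ 0  1  0  0  |  5 ]
  [ 0  0  1  0  |  4 ]
  [ 0  0  0  1  |  5 ]
Reading off the last column: p = 2, q = 5, r = 4, s = 5.

(2, 5, 4, 5)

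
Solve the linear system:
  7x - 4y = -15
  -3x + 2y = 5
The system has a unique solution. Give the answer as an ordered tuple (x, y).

(-5, -5)

Form the augmented matrix and row-reduce:
  [  7  -4  |  -15 ]
  [ -3   2  |    5 ]
Multiply R1 by 1/7.
Add 3 times R1 to R2.
Multiply R2 by 7/2.
Add 4/7 times R2 to R1.
Reading off the last column: x = -5, y = -5.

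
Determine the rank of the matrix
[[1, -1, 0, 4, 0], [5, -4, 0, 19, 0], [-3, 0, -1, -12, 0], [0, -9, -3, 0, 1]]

rank = 4

Subtract 5 times r1 from r2.
  [  1  -1   0    4  0 ]
  [  0   1   0   -1  0 ]
  [ -3   0  -1  -12  0 ]
  [  0  -9  -3    0  1 ]
Add 3 times r1 to r3.
  [ 1  -1   0   4  0 ]
  [ 0   1   0  -1  0 ]
  [ 0  -3  -1   0  0 ]
  [ 0  -9  -3   0  1 ]
Add 3 times r2 to r3.
  [ 1  -1   0   4  0 ]
  [ 0   1   0  -1  0 ]
  [ 0   0  -1  -3  0 ]
  [ 0  -9  -3   0  1 ]
Add 9 times r2 to r4.
  [ 1  -1   0   4  0 ]
  [ 0   1   0  -1  0 ]
  [ 0   0  -1  -3  0 ]
  [ 0   0  -3  -9  1 ]
Multiply r3 by -1.
  [ 1  -1   0   4  0 ]
  [ 0   1   0  -1  0 ]
  [ 0   0   1   3  0 ]
  [ 0   0  -3  -9  1 ]
Add 3 times r3 to r4.
  [ 1  -1  0   4  0 ]
  [ 0   1  0  -1  0 ]
  [ 0   0  1   3  0 ]
  [ 0   0  0   0  1 ]
Add r2 to r1.
  [ 1  0  0   3  0 ]
  [ 0  1  0  -1  0 ]
  [ 0  0  1   3  0 ]
  [ 0  0  0   0  1 ]
The reduced form has 4 nonzero rows.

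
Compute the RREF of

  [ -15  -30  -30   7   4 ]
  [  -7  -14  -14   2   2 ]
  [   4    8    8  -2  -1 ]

Multiply R1 by -1/15.
  [  1    2    2  -7/15  -4/15 ]
  [ -7  -14  -14      2      2 ]
  [  4    8    8     -2     -1 ]
Add 7 times R1 to R2.
  [ 1  2  2   -7/15  -4/15 ]
  [ 0  0  0  -19/15   2/15 ]
  [ 4  8  8      -2     -1 ]
Subtract 4 times R1 from R3.
  [ 1  2  2   -7/15  -4/15 ]
  [ 0  0  0  -19/15   2/15 ]
  [ 0  0  0   -2/15   1/15 ]
Multiply R2 by -15/19.
  [ 1  2  2  -7/15  -4/15 ]
  [ 0  0  0      1  -2/19 ]
  [ 0  0  0  -2/15   1/15 ]
Add 2/15 times R2 to R3.
  [ 1  2  2  -7/15  -4/15 ]
  [ 0  0  0      1  -2/19 ]
  [ 0  0  0      0   1/19 ]
Multiply R3 by 19.
  [ 1  2  2  -7/15  -4/15 ]
  [ 0  0  0      1  -2/19 ]
  [ 0  0  0      0      1 ]
Add 2/19 times R3 to R2.
  [ 1  2  2  -7/15  -4/15 ]
  [ 0  0  0      1      0 ]
  [ 0  0  0      0      1 ]
Add 4/15 times R3 to R1.
  [ 1  2  2  -7/15  0 ]
  [ 0  0  0      1  0 ]
  [ 0  0  0      0  1 ]
Add 7/15 times R2 to R1.
  [ 1  2  2  0  0 ]
  [ 0  0  0  1  0 ]
  [ 0  0  0  0  1 ]

[[1, 2, 2, 0, 0], [0, 0, 0, 1, 0], [0, 0, 0, 0, 1]]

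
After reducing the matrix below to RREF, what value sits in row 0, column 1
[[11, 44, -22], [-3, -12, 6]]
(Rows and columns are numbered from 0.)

4

r1 ← 1/11·r1
  [  1    4  -2 ]
  [ -3  -12   6 ]
r2 ← r2 + 3·r1
  [ 1  4  -2 ]
  [ 0  0   0 ]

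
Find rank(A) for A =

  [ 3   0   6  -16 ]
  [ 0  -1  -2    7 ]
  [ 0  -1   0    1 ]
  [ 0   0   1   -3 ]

Multiply R1 by 1/3.
  [ 1   0   2  -16/3 ]
  [ 0  -1  -2      7 ]
  [ 0  -1   0      1 ]
  [ 0   0   1     -3 ]
Multiply R2 by -1.
  [ 1   0  2  -16/3 ]
  [ 0   1  2     -7 ]
  [ 0  -1  0      1 ]
  [ 0   0  1     -3 ]
Add R2 to R3.
  [ 1  0  2  -16/3 ]
  [ 0  1  2     -7 ]
  [ 0  0  2     -6 ]
  [ 0  0  1     -3 ]
Multiply R3 by 1/2.
  [ 1  0  2  -16/3 ]
  [ 0  1  2     -7 ]
  [ 0  0  1     -3 ]
  [ 0  0  1     -3 ]
Subtract R3 from R4.
  [ 1  0  2  -16/3 ]
  [ 0  1  2     -7 ]
  [ 0  0  1     -3 ]
  [ 0  0  0      0 ]
Subtract 2 times R3 from R2.
  [ 1  0  2  -16/3 ]
  [ 0  1  0     -1 ]
  [ 0  0  1     -3 ]
  [ 0  0  0      0 ]
Subtract 2 times R3 from R1.
  [ 1  0  0  2/3 ]
  [ 0  1  0   -1 ]
  [ 0  0  1   -3 ]
  [ 0  0  0    0 ]
The reduced form has 3 nonzero rows.

rank = 3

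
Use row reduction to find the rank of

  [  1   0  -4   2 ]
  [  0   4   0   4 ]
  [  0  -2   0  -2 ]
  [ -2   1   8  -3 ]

ρ4 → ρ4 + 2·ρ1
  [ 1   0  -4   2 ]
  [ 0   4   0   4 ]
  [ 0  -2   0  -2 ]
  [ 0   1   0   1 ]
ρ2 → 1/4·ρ2
  [ 1   0  -4   2 ]
  [ 0   1   0   1 ]
  [ 0  -2   0  -2 ]
  [ 0   1   0   1 ]
ρ3 → ρ3 + 2·ρ2
  [ 1  0  -4  2 ]
  [ 0  1   0  1 ]
  [ 0  0   0  0 ]
  [ 0  1   0  1 ]
ρ4 → ρ4 − ρ2
  [ 1  0  -4  2 ]
  [ 0  1   0  1 ]
  [ 0  0   0  0 ]
  [ 0  0   0  0 ]
The reduced form has 2 nonzero rows.

rank = 2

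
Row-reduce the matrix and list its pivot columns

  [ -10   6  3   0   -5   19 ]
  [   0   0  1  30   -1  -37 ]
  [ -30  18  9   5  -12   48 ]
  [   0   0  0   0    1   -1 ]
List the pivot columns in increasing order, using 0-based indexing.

0, 2, 3, 4

Multiply r1 by -1/10.
Add 30 times r1 to r3.
Multiply r3 by 1/5.
Subtract 3/5 times r4 from r3.
Add r4 to r2.
Subtract 1/2 times r4 from r1.
Subtract 30 times r3 from r2.
Add 3/10 times r2 to r1.
Pivot columns are the columns containing a leading 1.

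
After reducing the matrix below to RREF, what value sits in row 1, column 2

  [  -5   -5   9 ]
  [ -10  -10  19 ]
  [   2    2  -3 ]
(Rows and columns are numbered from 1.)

1

R1 → -1/5·R1
  [   1    1  -9/5 ]
  [ -10  -10    19 ]
  [   2    2    -3 ]
R2 → R2 + 10·R1
  [ 1  1  -9/5 ]
  [ 0  0     1 ]
  [ 2  2    -3 ]
R3 → R3 − 2·R1
  [ 1  1  -9/5 ]
  [ 0  0     1 ]
  [ 0  0   3/5 ]
R3 → R3 − 3/5·R2
  [ 1  1  -9/5 ]
  [ 0  0     1 ]
  [ 0  0     0 ]
R1 → R1 + 9/5·R2
  [ 1  1  0 ]
  [ 0  0  1 ]
  [ 0  0  0 ]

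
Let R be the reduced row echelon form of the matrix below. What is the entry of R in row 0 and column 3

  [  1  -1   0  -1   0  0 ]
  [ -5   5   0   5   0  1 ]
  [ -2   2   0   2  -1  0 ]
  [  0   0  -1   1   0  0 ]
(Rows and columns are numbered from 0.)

-1

R2 -> R2 + 5·R1
  [  1  -1   0  -1   0  0 ]
  [  0   0   0   0   0  1 ]
  [ -2   2   0   2  -1  0 ]
  [  0   0  -1   1   0  0 ]
R3 -> R3 + 2·R1
  [ 1  -1   0  -1   0  0 ]
  [ 0   0   0   0   0  1 ]
  [ 0   0   0   0  -1  0 ]
  [ 0   0  -1   1   0  0 ]
R2 <-> R4
  [ 1  -1   0  -1   0  0 ]
  [ 0   0  -1   1   0  0 ]
  [ 0   0   0   0  -1  0 ]
  [ 0   0   0   0   0  1 ]
R2 -> -1·R2
  [ 1  -1  0  -1   0  0 ]
  [ 0   0  1  -1   0  0 ]
  [ 0   0  0   0  -1  0 ]
  [ 0   0  0   0   0  1 ]
R3 -> -1·R3
  [ 1  -1  0  -1  0  0 ]
  [ 0   0  1  -1  0  0 ]
  [ 0   0  0   0  1  0 ]
  [ 0   0  0   0  0  1 ]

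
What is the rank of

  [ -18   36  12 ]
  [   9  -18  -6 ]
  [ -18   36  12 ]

rank = 1

R1 ← -1/18·R1
  [   1   -2  -2/3 ]
  [   9  -18    -6 ]
  [ -18   36    12 ]
R2 ← R2 − 9·R1
  [   1  -2  -2/3 ]
  [   0   0     0 ]
  [ -18  36    12 ]
R3 ← R3 + 18·R1
  [ 1  -2  -2/3 ]
  [ 0   0     0 ]
  [ 0   0     0 ]
The reduced form has 1 nonzero row.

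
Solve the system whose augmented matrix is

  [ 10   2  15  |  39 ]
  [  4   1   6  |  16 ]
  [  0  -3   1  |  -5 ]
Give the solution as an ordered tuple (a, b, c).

R1 → 1/10·R1
  [ 1  1/5  3/2  |  39/10 ]
  [ 4    1    6  |     16 ]
  [ 0   -3    1  |     -5 ]
R2 → R2 − 4·R1
  [ 1  1/5  3/2  |  39/10 ]
  [ 0  1/5    0  |    2/5 ]
  [ 0   -3    1  |     -5 ]
R2 → 5·R2
  [ 1  1/5  3/2  |  39/10 ]
  [ 0    1    0  |      2 ]
  [ 0   -3    1  |     -5 ]
R3 → R3 + 3·R2
  [ 1  1/5  3/2  |  39/10 ]
  [ 0    1    0  |      2 ]
  [ 0    0    1  |      1 ]
R1 → R1 − 3/2·R3
  [ 1  1/5  0  |  12/5 ]
  [ 0    1  0  |     2 ]
  [ 0    0  1  |     1 ]
R1 → R1 − 1/5·R2
  [ 1  0  0  |  2 ]
  [ 0  1  0  |  2 ]
  [ 0  0  1  |  1 ]
Reading off the last column: a = 2, b = 2, c = 1.

(2, 2, 1)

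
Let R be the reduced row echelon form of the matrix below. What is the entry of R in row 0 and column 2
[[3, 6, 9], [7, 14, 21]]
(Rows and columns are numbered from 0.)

ρ1 ← 1/3·ρ1
  [ 1   2   3 ]
  [ 7  14  21 ]
ρ2 ← ρ2 − 7·ρ1
  [ 1  2  3 ]
  [ 0  0  0 ]

3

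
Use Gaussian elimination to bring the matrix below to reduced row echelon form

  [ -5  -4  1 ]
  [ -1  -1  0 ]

[[1, 0, -1], [0, 1, 1]]

R1 -> -1/5·R1
R2 -> R2 + R1
R2 -> -5·R2
R1 -> R1 − 4/5·R2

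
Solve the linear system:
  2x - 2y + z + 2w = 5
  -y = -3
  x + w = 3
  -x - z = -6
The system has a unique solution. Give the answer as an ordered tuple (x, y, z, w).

(1, 3, 5, 2)

Form the augmented matrix and row-reduce:
  [  2  -2   1  2  |   5 ]
  [  0  -1   0  0  |  -3 ]
  [  1   0   0  1  |   3 ]
  [ -1   0  -1  0  |  -6 ]
Multiply R1 by 1/2.
  [  1  -1  1/2  1  |  5/2 ]
  [  0  -1    0  0  |   -3 ]
  [  1   0    0  1  |    3 ]
  [ -1   0   -1  0  |   -6 ]
Subtract R1 from R3.
  [  1  -1   1/2  1  |  5/2 ]
  [  0  -1     0  0  |   -3 ]
  [  0   1  -1/2  0  |  1/2 ]
  [ -1   0    -1  0  |   -6 ]
Add R1 to R4.
  [ 1  -1   1/2  1  |   5/2 ]
  [ 0  -1     0  0  |    -3 ]
  [ 0   1  -1/2  0  |   1/2 ]
  [ 0  -1  -1/2  1  |  -7/2 ]
Multiply R2 by -1.
  [ 1  -1   1/2  1  |   5/2 ]
  [ 0   1     0  0  |     3 ]
  [ 0   1  -1/2  0  |   1/2 ]
  [ 0  -1  -1/2  1  |  -7/2 ]
Subtract R2 from R3.
  [ 1  -1   1/2  1  |   5/2 ]
  [ 0   1     0  0  |     3 ]
  [ 0   0  -1/2  0  |  -5/2 ]
  [ 0  -1  -1/2  1  |  -7/2 ]
Add R2 to R4.
  [ 1  -1   1/2  1  |   5/2 ]
  [ 0   1     0  0  |     3 ]
  [ 0   0  -1/2  0  |  -5/2 ]
  [ 0   0  -1/2  1  |  -1/2 ]
Multiply R3 by -2.
  [ 1  -1   1/2  1  |   5/2 ]
  [ 0   1     0  0  |     3 ]
  [ 0   0     1  0  |     5 ]
  [ 0   0  -1/2  1  |  -1/2 ]
Add 1/2 times R3 to R4.
  [ 1  -1  1/2  1  |  5/2 ]
  [ 0   1    0  0  |    3 ]
  [ 0   0    1  0  |    5 ]
  [ 0   0    0  1  |    2 ]
Subtract R4 from R1.
  [ 1  -1  1/2  0  |  1/2 ]
  [ 0   1    0  0  |    3 ]
  [ 0   0    1  0  |    5 ]
  [ 0   0    0  1  |    2 ]
Subtract 1/2 times R3 from R1.
  [ 1  -1  0  0  |  -2 ]
  [ 0   1  0  0  |   3 ]
  [ 0   0  1  0  |   5 ]
  [ 0   0  0  1  |   2 ]
Add R2 to R1.
  [ 1  0  0  0  |  1 ]
  [ 0  1  0  0  |  3 ]
  [ 0  0  1  0  |  5 ]
  [ 0  0  0  1  |  2 ]
Reading off the last column: x = 1, y = 3, z = 5, w = 2.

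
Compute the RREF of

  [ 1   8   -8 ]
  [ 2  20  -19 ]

[[1, 0, -2], [0, 1, -3/4]]

R2 -> R2 − 2·R1
R2 -> 1/4·R2
R1 -> R1 − 8·R2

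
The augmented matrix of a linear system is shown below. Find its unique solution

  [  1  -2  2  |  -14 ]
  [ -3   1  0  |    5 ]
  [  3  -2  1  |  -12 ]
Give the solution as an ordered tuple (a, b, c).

(0, 5, -2)

R2 → R2 + 3·R1
  [ 1  -2  2  |  -14 ]
  [ 0  -5  6  |  -37 ]
  [ 3  -2  1  |  -12 ]
R3 → R3 − 3·R1
  [ 1  -2   2  |  -14 ]
  [ 0  -5   6  |  -37 ]
  [ 0   4  -5  |   30 ]
R2 → -1/5·R2
  [ 1  -2     2  |   -14 ]
  [ 0   1  -6/5  |  37/5 ]
  [ 0   4    -5  |    30 ]
R3 → R3 − 4·R2
  [ 1  -2     2  |   -14 ]
  [ 0   1  -6/5  |  37/5 ]
  [ 0   0  -1/5  |   2/5 ]
R3 → -5·R3
  [ 1  -2     2  |   -14 ]
  [ 0   1  -6/5  |  37/5 ]
  [ 0   0     1  |    -2 ]
R2 → R2 + 6/5·R3
  [ 1  -2  2  |  -14 ]
  [ 0   1  0  |    5 ]
  [ 0   0  1  |   -2 ]
R1 → R1 − 2·R3
  [ 1  -2  0  |  -10 ]
  [ 0   1  0  |    5 ]
  [ 0   0  1  |   -2 ]
R1 → R1 + 2·R2
  [ 1  0  0  |   0 ]
  [ 0  1  0  |   5 ]
  [ 0  0  1  |  -2 ]
Reading off the last column: a = 0, b = 5, c = -2.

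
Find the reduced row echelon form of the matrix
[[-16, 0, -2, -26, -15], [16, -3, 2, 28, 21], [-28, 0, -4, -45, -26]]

Multiply R1 by -1/16.
  [   1   0  1/8  13/8  15/16 ]
  [  16  -3    2    28     21 ]
  [ -28   0   -4   -45    -26 ]
Subtract 16 times R1 from R2.
  [   1   0  1/8  13/8  15/16 ]
  [   0  -3    0     2      6 ]
  [ -28   0   -4   -45    -26 ]
Add 28 times R1 to R3.
  [ 1   0   1/8  13/8  15/16 ]
  [ 0  -3     0     2      6 ]
  [ 0   0  -1/2   1/2    1/4 ]
Multiply R2 by -1/3.
  [ 1  0   1/8  13/8  15/16 ]
  [ 0  1     0  -2/3     -2 ]
  [ 0  0  -1/2   1/2    1/4 ]
Multiply R3 by -2.
  [ 1  0  1/8  13/8  15/16 ]
  [ 0  1    0  -2/3     -2 ]
  [ 0  0    1    -1   -1/2 ]
Subtract 1/8 times R3 from R1.
  [ 1  0  0   7/4     1 ]
  [ 0  1  0  -2/3    -2 ]
  [ 0  0  1    -1  -1/2 ]

[[1, 0, 0, 7/4, 1], [0, 1, 0, -2/3, -2], [0, 0, 1, -1, -1/2]]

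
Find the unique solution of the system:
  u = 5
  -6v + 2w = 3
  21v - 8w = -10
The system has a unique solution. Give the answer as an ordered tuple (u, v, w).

(5, -2/3, -1/2)

Form the augmented matrix and row-reduce:
  [ 1   0   0  |    5 ]
  [ 0  -6   2  |    3 ]
  [ 0  21  -8  |  -10 ]
Multiply ρ2 by -1/6.
  [ 1   0     0  |     5 ]
  [ 0   1  -1/3  |  -1/2 ]
  [ 0  21    -8  |   -10 ]
Subtract 21 times ρ2 from ρ3.
  [ 1  0     0  |     5 ]
  [ 0  1  -1/3  |  -1/2 ]
  [ 0  0    -1  |   1/2 ]
Multiply ρ3 by -1.
  [ 1  0     0  |     5 ]
  [ 0  1  -1/3  |  -1/2 ]
  [ 0  0     1  |  -1/2 ]
Add 1/3 times ρ3 to ρ2.
  [ 1  0  0  |     5 ]
  [ 0  1  0  |  -2/3 ]
  [ 0  0  1  |  -1/2 ]
Reading off the last column: u = 5, v = -2/3, w = -1/2.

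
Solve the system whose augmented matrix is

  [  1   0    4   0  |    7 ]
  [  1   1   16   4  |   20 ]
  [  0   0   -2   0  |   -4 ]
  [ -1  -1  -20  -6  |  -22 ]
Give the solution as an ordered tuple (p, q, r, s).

r2 -> r2 − r1
  [  1   0    4   0  |    7 ]
  [  0   1   12   4  |   13 ]
  [  0   0   -2   0  |   -4 ]
  [ -1  -1  -20  -6  |  -22 ]
r4 -> r4 + r1
  [ 1   0    4   0  |    7 ]
  [ 0   1   12   4  |   13 ]
  [ 0   0   -2   0  |   -4 ]
  [ 0  -1  -16  -6  |  -15 ]
r4 -> r4 + r2
  [ 1  0   4   0  |   7 ]
  [ 0  1  12   4  |  13 ]
  [ 0  0  -2   0  |  -4 ]
  [ 0  0  -4  -2  |  -2 ]
r3 -> -1/2·r3
  [ 1  0   4   0  |   7 ]
  [ 0  1  12   4  |  13 ]
  [ 0  0   1   0  |   2 ]
  [ 0  0  -4  -2  |  -2 ]
r4 -> r4 + 4·r3
  [ 1  0   4   0  |   7 ]
  [ 0  1  12   4  |  13 ]
  [ 0  0   1   0  |   2 ]
  [ 0  0   0  -2  |   6 ]
r4 -> -1/2·r4
  [ 1  0   4  0  |   7 ]
  [ 0  1  12  4  |  13 ]
  [ 0  0   1  0  |   2 ]
  [ 0  0   0  1  |  -3 ]
r2 -> r2 − 4·r4
  [ 1  0   4  0  |   7 ]
  [ 0  1  12  0  |  25 ]
  [ 0  0   1  0  |   2 ]
  [ 0  0   0  1  |  -3 ]
r2 -> r2 − 12·r3
  [ 1  0  4  0  |   7 ]
  [ 0  1  0  0  |   1 ]
  [ 0  0  1  0  |   2 ]
  [ 0  0  0  1  |  -3 ]
r1 -> r1 − 4·r3
  [ 1  0  0  0  |  -1 ]
  [ 0  1  0  0  |   1 ]
  [ 0  0  1  0  |   2 ]
  [ 0  0  0  1  |  -3 ]
Reading off the last column: p = -1, q = 1, r = 2, s = -3.

(-1, 1, 2, -3)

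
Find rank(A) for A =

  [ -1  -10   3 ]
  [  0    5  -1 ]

rank = 2

R1 := -1·R1
  [ 1  10  -3 ]
  [ 0   5  -1 ]
R2 := 1/5·R2
  [ 1  10    -3 ]
  [ 0   1  -1/5 ]
R1 := R1 − 10·R2
  [ 1  0    -1 ]
  [ 0  1  -1/5 ]
The reduced form has 2 nonzero rows.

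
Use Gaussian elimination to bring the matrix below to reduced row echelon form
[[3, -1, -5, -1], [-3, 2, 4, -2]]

R1 -> 1/3·R1
  [  1  -1/3  -5/3  -1/3 ]
  [ -3     2     4    -2 ]
R2 -> R2 + 3·R1
  [ 1  -1/3  -5/3  -1/3 ]
  [ 0     1    -1    -3 ]
R1 -> R1 + 1/3·R2
  [ 1  0  -2  -4/3 ]
  [ 0  1  -1    -3 ]

[[1, 0, -2, -4/3], [0, 1, -1, -3]]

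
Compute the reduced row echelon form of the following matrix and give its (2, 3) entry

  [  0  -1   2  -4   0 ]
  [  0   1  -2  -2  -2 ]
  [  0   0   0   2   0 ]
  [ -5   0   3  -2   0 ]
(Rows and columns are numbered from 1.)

-2

R1 <=> R4
R1 ← -1/5·R1
R4 ← R4 + R2
R3 ← 1/2·R3
R4 ← R4 + 6·R3
R4 ← -1/2·R4
R2 ← R2 + 2·R4
R2 ← R2 + 2·R3
R1 ← R1 − 2/5·R3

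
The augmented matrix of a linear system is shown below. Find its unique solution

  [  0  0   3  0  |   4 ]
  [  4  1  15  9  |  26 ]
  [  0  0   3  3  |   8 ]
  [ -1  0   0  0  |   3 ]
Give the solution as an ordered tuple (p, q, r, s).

(-3, 6, 4/3, 4/3)

ρ1 <=> ρ2
ρ1 := 1/4·ρ1
ρ4 := ρ4 + ρ1
ρ2 <=> ρ4
ρ2 := 4·ρ2
ρ3 := 1/3·ρ3
ρ4 := ρ4 − 3·ρ3
ρ4 := -1/3·ρ4
ρ3 := ρ3 − ρ4
ρ2 := ρ2 − 9·ρ4
ρ1 := ρ1 − 9/4·ρ4
ρ2 := ρ2 − 15·ρ3
ρ1 := ρ1 − 15/4·ρ3
ρ1 := ρ1 − 1/4·ρ2
Reading off the last column: p = -3, q = 6, r = 4/3, s = 4/3.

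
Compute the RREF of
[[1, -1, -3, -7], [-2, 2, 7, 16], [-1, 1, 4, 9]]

[[1, -1, 0, -1], [0, 0, 1, 2], [0, 0, 0, 0]]

R2 ← R2 + 2·R1
  [  1  -1  -3  -7 ]
  [  0   0   1   2 ]
  [ -1   1   4   9 ]
R3 ← R3 + R1
  [ 1  -1  -3  -7 ]
  [ 0   0   1   2 ]
  [ 0   0   1   2 ]
R3 ← R3 − R2
  [ 1  -1  -3  -7 ]
  [ 0   0   1   2 ]
  [ 0   0   0   0 ]
R1 ← R1 + 3·R2
  [ 1  -1  0  -1 ]
  [ 0   0  1   2 ]
  [ 0   0  0   0 ]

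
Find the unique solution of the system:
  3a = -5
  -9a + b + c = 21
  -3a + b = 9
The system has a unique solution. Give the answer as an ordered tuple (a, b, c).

(-5/3, 4, 2)

Form the augmented matrix and row-reduce:
  [  3  0  0  |  -5 ]
  [ -9  1  1  |  21 ]
  [ -3  1  0  |   9 ]
R1 -> 1/3·R1
  [  1  0  0  |  -5/3 ]
  [ -9  1  1  |    21 ]
  [ -3  1  0  |     9 ]
R2 -> R2 + 9·R1
  [  1  0  0  |  -5/3 ]
  [  0  1  1  |     6 ]
  [ -3  1  0  |     9 ]
R3 -> R3 + 3·R1
  [ 1  0  0  |  -5/3 ]
  [ 0  1  1  |     6 ]
  [ 0  1  0  |     4 ]
R3 -> R3 − R2
  [ 1  0   0  |  -5/3 ]
  [ 0  1   1  |     6 ]
  [ 0  0  -1  |    -2 ]
R3 -> -1·R3
  [ 1  0  0  |  -5/3 ]
  [ 0  1  1  |     6 ]
  [ 0  0  1  |     2 ]
R2 -> R2 − R3
  [ 1  0  0  |  -5/3 ]
  [ 0  1  0  |     4 ]
  [ 0  0  1  |     2 ]
Reading off the last column: a = -5/3, b = 4, c = 2.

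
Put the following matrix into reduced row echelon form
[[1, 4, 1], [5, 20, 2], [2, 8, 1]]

[[1, 4, 0], [0, 0, 1], [0, 0, 0]]

ρ2 -> ρ2 − 5·ρ1
  [ 1  4   1 ]
  [ 0  0  -3 ]
  [ 2  8   1 ]
ρ3 -> ρ3 − 2·ρ1
  [ 1  4   1 ]
  [ 0  0  -3 ]
  [ 0  0  -1 ]
ρ2 -> -1/3·ρ2
  [ 1  4   1 ]
  [ 0  0   1 ]
  [ 0  0  -1 ]
ρ3 -> ρ3 + ρ2
  [ 1  4  1 ]
  [ 0  0  1 ]
  [ 0  0  0 ]
ρ1 -> ρ1 − ρ2
  [ 1  4  0 ]
  [ 0  0  1 ]
  [ 0  0  0 ]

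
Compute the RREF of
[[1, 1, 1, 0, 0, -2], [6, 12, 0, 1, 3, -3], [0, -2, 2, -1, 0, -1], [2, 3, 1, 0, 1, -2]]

[[1, 0, 2, 0, 0, -4], [0, 1, -1, 0, 0, 2], [0, 0, 0, 1, 0, -3], [0, 0, 0, 0, 1, 0]]

r2 := r2 − 6·r1
  [ 1   1   1   0  0  -2 ]
  [ 0   6  -6   1  3   9 ]
  [ 0  -2   2  -1  0  -1 ]
  [ 2   3   1   0  1  -2 ]
r4 := r4 − 2·r1
  [ 1   1   1   0  0  -2 ]
  [ 0   6  -6   1  3   9 ]
  [ 0  -2   2  -1  0  -1 ]
  [ 0   1  -1   0  1   2 ]
r2 := 1/6·r2
  [ 1   1   1    0    0   -2 ]
  [ 0   1  -1  1/6  1/2  3/2 ]
  [ 0  -2   2   -1    0   -1 ]
  [ 0   1  -1    0    1    2 ]
r3 := r3 + 2·r2
  [ 1  1   1     0    0   -2 ]
  [ 0  1  -1   1/6  1/2  3/2 ]
  [ 0  0   0  -2/3    1    2 ]
  [ 0  1  -1     0    1    2 ]
r4 := r4 − r2
  [ 1  1   1     0    0   -2 ]
  [ 0  1  -1   1/6  1/2  3/2 ]
  [ 0  0   0  -2/3    1    2 ]
  [ 0  0   0  -1/6  1/2  1/2 ]
r3 := -3/2·r3
  [ 1  1   1     0     0   -2 ]
  [ 0  1  -1   1/6   1/2  3/2 ]
  [ 0  0   0     1  -3/2   -3 ]
  [ 0  0   0  -1/6   1/2  1/2 ]
r4 := r4 + 1/6·r3
  [ 1  1   1    0     0   -2 ]
  [ 0  1  -1  1/6   1/2  3/2 ]
  [ 0  0   0    1  -3/2   -3 ]
  [ 0  0   0    0   1/4    0 ]
r4 := 4·r4
  [ 1  1   1    0     0   -2 ]
  [ 0  1  -1  1/6   1/2  3/2 ]
  [ 0  0   0    1  -3/2   -3 ]
  [ 0  0   0    0     1    0 ]
r3 := r3 + 3/2·r4
  [ 1  1   1    0    0   -2 ]
  [ 0  1  -1  1/6  1/2  3/2 ]
  [ 0  0   0    1    0   -3 ]
  [ 0  0   0    0    1    0 ]
r2 := r2 − 1/2·r4
  [ 1  1   1    0  0   -2 ]
  [ 0  1  -1  1/6  0  3/2 ]
  [ 0  0   0    1  0   -3 ]
  [ 0  0   0    0  1    0 ]
r2 := r2 − 1/6·r3
  [ 1  1   1  0  0  -2 ]
  [ 0  1  -1  0  0   2 ]
  [ 0  0   0  1  0  -3 ]
  [ 0  0   0  0  1   0 ]
r1 := r1 − r2
  [ 1  0   2  0  0  -4 ]
  [ 0  1  -1  0  0   2 ]
  [ 0  0   0  1  0  -3 ]
  [ 0  0   0  0  1   0 ]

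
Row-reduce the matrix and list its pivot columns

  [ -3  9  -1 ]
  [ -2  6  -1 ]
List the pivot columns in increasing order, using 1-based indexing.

1, 3

Multiply r1 by -1/3.
  [  1  -3  1/3 ]
  [ -2   6   -1 ]
Add 2 times r1 to r2.
  [ 1  -3   1/3 ]
  [ 0   0  -1/3 ]
Multiply r2 by -3.
  [ 1  -3  1/3 ]
  [ 0   0    1 ]
Subtract 1/3 times r2 from r1.
  [ 1  -3  0 ]
  [ 0   0  1 ]
Pivot columns are the columns containing a leading 1.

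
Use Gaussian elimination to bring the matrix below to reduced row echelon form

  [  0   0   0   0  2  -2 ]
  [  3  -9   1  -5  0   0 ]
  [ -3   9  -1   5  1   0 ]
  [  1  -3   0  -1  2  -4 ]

[[1, -3, 0, -1, 0, 0], [0, 0, 1, -2, 0, 0], [0, 0, 0, 0, 1, 0], [0, 0, 0, 0, 0, 1]]

r1 ↔ r2
  [  3  -9   1  -5  0   0 ]
  [  0   0   0   0  2  -2 ]
  [ -3   9  -1   5  1   0 ]
  [  1  -3   0  -1  2  -4 ]
r1 -> 1/3·r1
  [  1  -3  1/3  -5/3  0   0 ]
  [  0   0    0     0  2  -2 ]
  [ -3   9   -1     5  1   0 ]
  [  1  -3    0    -1  2  -4 ]
r3 -> r3 + 3·r1
  [ 1  -3  1/3  -5/3  0   0 ]
  [ 0   0    0     0  2  -2 ]
  [ 0   0    0     0  1   0 ]
  [ 1  -3    0    -1  2  -4 ]
r4 -> r4 − r1
  [ 1  -3   1/3  -5/3  0   0 ]
  [ 0   0     0     0  2  -2 ]
  [ 0   0     0     0  1   0 ]
  [ 0   0  -1/3   2/3  2  -4 ]
r2 ↔ r4
  [ 1  -3   1/3  -5/3  0   0 ]
  [ 0   0  -1/3   2/3  2  -4 ]
  [ 0   0     0     0  1   0 ]
  [ 0   0     0     0  2  -2 ]
r2 -> -3·r2
  [ 1  -3  1/3  -5/3   0   0 ]
  [ 0   0    1    -2  -6  12 ]
  [ 0   0    0     0   1   0 ]
  [ 0   0    0     0   2  -2 ]
r4 -> r4 − 2·r3
  [ 1  -3  1/3  -5/3   0   0 ]
  [ 0   0    1    -2  -6  12 ]
  [ 0   0    0     0   1   0 ]
  [ 0   0    0     0   0  -2 ]
r4 -> -1/2·r4
  [ 1  -3  1/3  -5/3   0   0 ]
  [ 0   0    1    -2  -6  12 ]
  [ 0   0    0     0   1   0 ]
  [ 0   0    0     0   0   1 ]
r2 -> r2 − 12·r4
  [ 1  -3  1/3  -5/3   0  0 ]
  [ 0   0    1    -2  -6  0 ]
  [ 0   0    0     0   1  0 ]
  [ 0   0    0     0   0  1 ]
r2 -> r2 + 6·r3
  [ 1  -3  1/3  -5/3  0  0 ]
  [ 0   0    1    -2  0  0 ]
  [ 0   0    0     0  1  0 ]
  [ 0   0    0     0  0  1 ]
r1 -> r1 − 1/3·r2
  [ 1  -3  0  -1  0  0 ]
  [ 0   0  1  -2  0  0 ]
  [ 0   0  0   0  1  0 ]
  [ 0   0  0   0  0  1 ]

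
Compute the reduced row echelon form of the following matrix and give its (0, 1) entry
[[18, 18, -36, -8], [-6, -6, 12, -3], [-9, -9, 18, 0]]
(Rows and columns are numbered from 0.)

R1 := 1/18·R1
  [  1   1  -2  -4/9 ]
  [ -6  -6  12    -3 ]
  [ -9  -9  18     0 ]
R2 := R2 + 6·R1
  [  1   1  -2   -4/9 ]
  [  0   0   0  -17/3 ]
  [ -9  -9  18      0 ]
R3 := R3 + 9·R1
  [ 1  1  -2   -4/9 ]
  [ 0  0   0  -17/3 ]
  [ 0  0   0     -4 ]
R2 := -3/17·R2
  [ 1  1  -2  -4/9 ]
  [ 0  0   0     1 ]
  [ 0  0   0    -4 ]
R3 := R3 + 4·R2
  [ 1  1  -2  -4/9 ]
  [ 0  0   0     1 ]
  [ 0  0   0     0 ]
R1 := R1 + 4/9·R2
  [ 1  1  -2  0 ]
  [ 0  0   0  1 ]
  [ 0  0   0  0 ]

1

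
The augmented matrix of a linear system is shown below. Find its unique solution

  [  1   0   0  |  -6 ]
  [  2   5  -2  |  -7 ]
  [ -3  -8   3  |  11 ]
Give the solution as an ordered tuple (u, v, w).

(-6, -1, -5)

Subtract 2 times ρ1 from ρ2.
  [  1   0   0  |  -6 ]
  [  0   5  -2  |   5 ]
  [ -3  -8   3  |  11 ]
Add 3 times ρ1 to ρ3.
  [ 1   0   0  |  -6 ]
  [ 0   5  -2  |   5 ]
  [ 0  -8   3  |  -7 ]
Multiply ρ2 by 1/5.
  [ 1   0     0  |  -6 ]
  [ 0   1  -2/5  |   1 ]
  [ 0  -8     3  |  -7 ]
Add 8 times ρ2 to ρ3.
  [ 1  0     0  |  -6 ]
  [ 0  1  -2/5  |   1 ]
  [ 0  0  -1/5  |   1 ]
Multiply ρ3 by -5.
  [ 1  0     0  |  -6 ]
  [ 0  1  -2/5  |   1 ]
  [ 0  0     1  |  -5 ]
Add 2/5 times ρ3 to ρ2.
  [ 1  0  0  |  -6 ]
  [ 0  1  0  |  -1 ]
  [ 0  0  1  |  -5 ]
Reading off the last column: u = -6, v = -1, w = -5.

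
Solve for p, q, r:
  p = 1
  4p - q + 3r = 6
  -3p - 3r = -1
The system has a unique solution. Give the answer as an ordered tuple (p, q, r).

(1, -4, -2/3)

Form the augmented matrix and row-reduce:
  [  1   0   0  |   1 ]
  [  4  -1   3  |   6 ]
  [ -3   0  -3  |  -1 ]
ρ2 := ρ2 − 4·ρ1
  [  1   0   0  |   1 ]
  [  0  -1   3  |   2 ]
  [ -3   0  -3  |  -1 ]
ρ3 := ρ3 + 3·ρ1
  [ 1   0   0  |  1 ]
  [ 0  -1   3  |  2 ]
  [ 0   0  -3  |  2 ]
ρ2 := -1·ρ2
  [ 1  0   0  |   1 ]
  [ 0  1  -3  |  -2 ]
  [ 0  0  -3  |   2 ]
ρ3 := -1/3·ρ3
  [ 1  0   0  |     1 ]
  [ 0  1  -3  |    -2 ]
  [ 0  0   1  |  -2/3 ]
ρ2 := ρ2 + 3·ρ3
  [ 1  0  0  |     1 ]
  [ 0  1  0  |    -4 ]
  [ 0  0  1  |  -2/3 ]
Reading off the last column: p = 1, q = -4, r = -2/3.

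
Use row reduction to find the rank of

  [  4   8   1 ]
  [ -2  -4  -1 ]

ρ1 := 1/4·ρ1
  [  1   2  1/4 ]
  [ -2  -4   -1 ]
ρ2 := ρ2 + 2·ρ1
  [ 1  2   1/4 ]
  [ 0  0  -1/2 ]
ρ2 := -2·ρ2
  [ 1  2  1/4 ]
  [ 0  0    1 ]
ρ1 := ρ1 − 1/4·ρ2
  [ 1  2  0 ]
  [ 0  0  1 ]
The reduced form has 2 nonzero rows.

rank = 2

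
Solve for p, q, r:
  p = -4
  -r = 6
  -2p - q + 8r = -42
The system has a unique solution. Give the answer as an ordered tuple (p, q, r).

(-4, 2, -6)

Form the augmented matrix and row-reduce:
  [  1   0   0  |   -4 ]
  [  0   0  -1  |    6 ]
  [ -2  -1   8  |  -42 ]
R3 := R3 + 2·R1
  [ 1   0   0  |   -4 ]
  [ 0   0  -1  |    6 ]
  [ 0  -1   8  |  -50 ]
R2 ↔ R3
  [ 1   0   0  |   -4 ]
  [ 0  -1   8  |  -50 ]
  [ 0   0  -1  |    6 ]
R2 := -1·R2
  [ 1  0   0  |  -4 ]
  [ 0  1  -8  |  50 ]
  [ 0  0  -1  |   6 ]
R3 := -1·R3
  [ 1  0   0  |  -4 ]
  [ 0  1  -8  |  50 ]
  [ 0  0   1  |  -6 ]
R2 := R2 + 8·R3
  [ 1  0  0  |  -4 ]
  [ 0  1  0  |   2 ]
  [ 0  0  1  |  -6 ]
Reading off the last column: p = -4, q = 2, r = -6.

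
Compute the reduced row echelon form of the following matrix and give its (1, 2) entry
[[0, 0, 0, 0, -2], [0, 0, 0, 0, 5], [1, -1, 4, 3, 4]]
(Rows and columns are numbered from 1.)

Swap R1 and R3.
  [ 1  -1  4  3   4 ]
  [ 0   0  0  0   5 ]
  [ 0   0  0  0  -2 ]
Multiply R2 by 1/5.
  [ 1  -1  4  3   4 ]
  [ 0   0  0  0   1 ]
  [ 0   0  0  0  -2 ]
Add 2 times R2 to R3.
  [ 1  -1  4  3  4 ]
  [ 0   0  0  0  1 ]
  [ 0   0  0  0  0 ]
Subtract 4 times R2 from R1.
  [ 1  -1  4  3  0 ]
  [ 0   0  0  0  1 ]
  [ 0   0  0  0  0 ]

-1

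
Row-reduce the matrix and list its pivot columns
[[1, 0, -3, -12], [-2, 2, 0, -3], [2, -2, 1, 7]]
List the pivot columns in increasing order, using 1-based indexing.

R2 ← R2 + 2·R1
  [ 1   0  -3  -12 ]
  [ 0   2  -6  -27 ]
  [ 2  -2   1    7 ]
R3 ← R3 − 2·R1
  [ 1   0  -3  -12 ]
  [ 0   2  -6  -27 ]
  [ 0  -2   7   31 ]
R2 ← 1/2·R2
  [ 1   0  -3    -12 ]
  [ 0   1  -3  -27/2 ]
  [ 0  -2   7     31 ]
R3 ← R3 + 2·R2
  [ 1  0  -3    -12 ]
  [ 0  1  -3  -27/2 ]
  [ 0  0   1      4 ]
R2 ← R2 + 3·R3
  [ 1  0  -3   -12 ]
  [ 0  1   0  -3/2 ]
  [ 0  0   1     4 ]
R1 ← R1 + 3·R3
  [ 1  0  0     0 ]
  [ 0  1  0  -3/2 ]
  [ 0  0  1     4 ]
Pivot columns are the columns containing a leading 1.

1, 2, 3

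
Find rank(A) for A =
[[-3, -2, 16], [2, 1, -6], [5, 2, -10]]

rank = 3

r1 := -1/3·r1
  [ 1  2/3  -16/3 ]
  [ 2    1     -6 ]
  [ 5    2    -10 ]
r2 := r2 − 2·r1
  [ 1   2/3  -16/3 ]
  [ 0  -1/3   14/3 ]
  [ 5     2    -10 ]
r3 := r3 − 5·r1
  [ 1   2/3  -16/3 ]
  [ 0  -1/3   14/3 ]
  [ 0  -4/3   50/3 ]
r2 := -3·r2
  [ 1   2/3  -16/3 ]
  [ 0     1    -14 ]
  [ 0  -4/3   50/3 ]
r3 := r3 + 4/3·r2
  [ 1  2/3  -16/3 ]
  [ 0    1    -14 ]
  [ 0    0     -2 ]
r3 := -1/2·r3
  [ 1  2/3  -16/3 ]
  [ 0    1    -14 ]
  [ 0    0      1 ]
r2 := r2 + 14·r3
  [ 1  2/3  -16/3 ]
  [ 0    1      0 ]
  [ 0    0      1 ]
r1 := r1 + 16/3·r3
  [ 1  2/3  0 ]
  [ 0    1  0 ]
  [ 0    0  1 ]
r1 := r1 − 2/3·r2
  [ 1  0  0 ]
  [ 0  1  0 ]
  [ 0  0  1 ]
The reduced form has 3 nonzero rows.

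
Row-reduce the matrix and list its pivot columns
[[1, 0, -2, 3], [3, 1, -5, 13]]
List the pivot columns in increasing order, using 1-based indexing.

1, 2

ρ2 → ρ2 − 3·ρ1
  [ 1  0  -2  3 ]
  [ 0  1   1  4 ]
Pivot columns are the columns containing a leading 1.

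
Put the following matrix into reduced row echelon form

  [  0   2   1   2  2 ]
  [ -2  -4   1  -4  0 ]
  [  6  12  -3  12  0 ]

[[1, 0, -3/2, 0, -2], [0, 1, 1/2, 1, 1], [0, 0, 0, 0, 0]]

r1 <=> r2
  [ -2  -4   1  -4  0 ]
  [  0   2   1   2  2 ]
  [  6  12  -3  12  0 ]
r1 -> -1/2·r1
  [ 1   2  -1/2   2  0 ]
  [ 0   2     1   2  2 ]
  [ 6  12    -3  12  0 ]
r3 -> r3 − 6·r1
  [ 1  2  -1/2  2  0 ]
  [ 0  2     1  2  2 ]
  [ 0  0     0  0  0 ]
r2 -> 1/2·r2
  [ 1  2  -1/2  2  0 ]
  [ 0  1   1/2  1  1 ]
  [ 0  0     0  0  0 ]
r1 -> r1 − 2·r2
  [ 1  0  -3/2  0  -2 ]
  [ 0  1   1/2  1   1 ]
  [ 0  0     0  0   0 ]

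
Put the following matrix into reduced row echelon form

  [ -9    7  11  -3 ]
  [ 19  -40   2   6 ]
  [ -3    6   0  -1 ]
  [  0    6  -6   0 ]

R1 -> -1/9·R1
  [  1  -7/9  -11/9  1/3 ]
  [ 19   -40      2    6 ]
  [ -3     6      0   -1 ]
  [  0     6     -6    0 ]
R2 -> R2 − 19·R1
  [  1    -7/9  -11/9   1/3 ]
  [  0  -227/9  227/9  -1/3 ]
  [ -3       6      0    -1 ]
  [  0       6     -6     0 ]
R3 -> R3 + 3·R1
  [ 1    -7/9  -11/9   1/3 ]
  [ 0  -227/9  227/9  -1/3 ]
  [ 0    11/3  -11/3     0 ]
  [ 0       6     -6     0 ]
R2 -> -9/227·R2
  [ 1  -7/9  -11/9    1/3 ]
  [ 0     1     -1  3/227 ]
  [ 0  11/3  -11/3      0 ]
  [ 0     6     -6      0 ]
R3 -> R3 − 11/3·R2
  [ 1  -7/9  -11/9      1/3 ]
  [ 0     1     -1    3/227 ]
  [ 0     0      0  -11/227 ]
  [ 0     6     -6        0 ]
R4 -> R4 − 6·R2
  [ 1  -7/9  -11/9      1/3 ]
  [ 0     1     -1    3/227 ]
  [ 0     0      0  -11/227 ]
  [ 0     0      0  -18/227 ]
R3 -> -227/11·R3
  [ 1  -7/9  -11/9      1/3 ]
  [ 0     1     -1    3/227 ]
  [ 0     0      0        1 ]
  [ 0     0      0  -18/227 ]
R4 -> R4 + 18/227·R3
  [ 1  -7/9  -11/9    1/3 ]
  [ 0     1     -1  3/227 ]
  [ 0     0      0      1 ]
  [ 0     0      0      0 ]
R2 -> R2 − 3/227·R3
  [ 1  -7/9  -11/9  1/3 ]
  [ 0     1     -1    0 ]
  [ 0     0      0    1 ]
  [ 0     0      0    0 ]
R1 -> R1 − 1/3·R3
  [ 1  -7/9  -11/9  0 ]
  [ 0     1     -1  0 ]
  [ 0     0      0  1 ]
  [ 0     0      0  0 ]
R1 -> R1 + 7/9·R2
  [ 1  0  -2  0 ]
  [ 0  1  -1  0 ]
  [ 0  0   0  1 ]
  [ 0  0   0  0 ]

[[1, 0, -2, 0], [0, 1, -1, 0], [0, 0, 0, 1], [0, 0, 0, 0]]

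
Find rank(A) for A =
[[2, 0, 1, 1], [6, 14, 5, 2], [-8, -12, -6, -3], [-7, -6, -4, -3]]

R1 → 1/2·R1
  [  1    0  1/2  1/2 ]
  [  6   14    5    2 ]
  [ -8  -12   -6   -3 ]
  [ -7   -6   -4   -3 ]
R2 → R2 − 6·R1
  [  1    0  1/2  1/2 ]
  [  0   14    2   -1 ]
  [ -8  -12   -6   -3 ]
  [ -7   -6   -4   -3 ]
R3 → R3 + 8·R1
  [  1    0  1/2  1/2 ]
  [  0   14    2   -1 ]
  [  0  -12   -2    1 ]
  [ -7   -6   -4   -3 ]
R4 → R4 + 7·R1
  [ 1    0   1/2  1/2 ]
  [ 0   14     2   -1 ]
  [ 0  -12    -2    1 ]
  [ 0   -6  -1/2  1/2 ]
R2 → 1/14·R2
  [ 1    0   1/2    1/2 ]
  [ 0    1   1/7  -1/14 ]
  [ 0  -12    -2      1 ]
  [ 0   -6  -1/2    1/2 ]
R3 → R3 + 12·R2
  [ 1   0   1/2    1/2 ]
  [ 0   1   1/7  -1/14 ]
  [ 0   0  -2/7    1/7 ]
  [ 0  -6  -1/2    1/2 ]
R4 → R4 + 6·R2
  [ 1  0   1/2    1/2 ]
  [ 0  1   1/7  -1/14 ]
  [ 0  0  -2/7    1/7 ]
  [ 0  0  5/14   1/14 ]
R3 → -7/2·R3
  [ 1  0   1/2    1/2 ]
  [ 0  1   1/7  -1/14 ]
  [ 0  0     1   -1/2 ]
  [ 0  0  5/14   1/14 ]
R4 → R4 − 5/14·R3
  [ 1  0  1/2    1/2 ]
  [ 0  1  1/7  -1/14 ]
  [ 0  0    1   -1/2 ]
  [ 0  0    0    1/4 ]
R4 → 4·R4
  [ 1  0  1/2    1/2 ]
  [ 0  1  1/7  -1/14 ]
  [ 0  0    1   -1/2 ]
  [ 0  0    0      1 ]
R3 → R3 + 1/2·R4
  [ 1  0  1/2    1/2 ]
  [ 0  1  1/7  -1/14 ]
  [ 0  0    1      0 ]
  [ 0  0    0      1 ]
R2 → R2 + 1/14·R4
  [ 1  0  1/2  1/2 ]
  [ 0  1  1/7    0 ]
  [ 0  0    1    0 ]
  [ 0  0    0    1 ]
R1 → R1 − 1/2·R4
  [ 1  0  1/2  0 ]
  [ 0  1  1/7  0 ]
  [ 0  0    1  0 ]
  [ 0  0    0  1 ]
R2 → R2 − 1/7·R3
  [ 1  0  1/2  0 ]
  [ 0  1    0  0 ]
  [ 0  0    1  0 ]
  [ 0  0    0  1 ]
R1 → R1 − 1/2·R3
  [ 1  0  0  0 ]
  [ 0  1  0  0 ]
  [ 0  0  1  0 ]
  [ 0  0  0  1 ]
The reduced form has 4 nonzero rows.

rank = 4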